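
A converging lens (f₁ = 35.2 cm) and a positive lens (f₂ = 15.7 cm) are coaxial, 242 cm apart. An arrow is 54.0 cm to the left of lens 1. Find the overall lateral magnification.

Lens 1: 1/d_i1 = 1/(35.2) − 1/(54.0) = 0.009891, so d_i1 = 101.1 cm; m₁ = −d_i1/d_o1 = -1.872.
d_o2 = 242 − (101.1) = 140.9 cm.
Lens 2: 1/d_i2 = 1/(15.7) − 1/(140.9) = 0.05660, so d_i2 = 17.67 cm; m₂ = −d_i2/d_o2 = -0.1254.
m = m₁·m₂ = (-1.872)(-0.1254) = +0.235.

m = +0.235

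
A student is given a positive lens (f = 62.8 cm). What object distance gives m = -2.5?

87.9 cm

m = −d_i/d_o ⇒ d_i = −m·d_o.
1/f = 1/d_o + 1/d_i = 1/d_o − 1/(m·d_o) = (1 − 1/m)/d_o, so d_o = f(1 − 1/m) = (62.80)(1 − 1/(-2.5)) = 87.9 cm.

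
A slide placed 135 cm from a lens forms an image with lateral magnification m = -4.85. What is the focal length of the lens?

m = −d_i/d_o ⇒ d_i = −m·d_o = −(-4.85)·(135) = 654.8 cm.
1/f = 1/d_o + 1/d_i = 1/(135) + 1/(654.8) = 0.008935, so f = 112 cm.
Since f is positive, the lens is converging.

f = 112 cm (converging)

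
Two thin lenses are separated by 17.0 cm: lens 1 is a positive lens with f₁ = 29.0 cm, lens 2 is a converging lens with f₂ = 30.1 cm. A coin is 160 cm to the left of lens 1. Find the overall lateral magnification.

Lens 1: 1/d_i1 = 1/(29.0) − 1/(160) = 0.02823, so d_i1 = 35.42 cm; m₁ = −d_i1/d_o1 = -0.2214.
d_o2 = 17.0 − (35.42) = -18.42 cm (virtual object).
Lens 2: 1/d_i2 = 1/(30.1) − 1/(-18.42) = 0.08751, so d_i2 = 11.43 cm; m₂ = −d_i2/d_o2 = +0.6204.
m = m₁·m₂ = (-0.2214)(+0.6204) = -0.137.

m = -0.137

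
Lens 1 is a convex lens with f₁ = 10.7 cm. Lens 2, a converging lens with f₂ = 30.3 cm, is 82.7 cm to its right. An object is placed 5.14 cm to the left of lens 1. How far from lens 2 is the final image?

45.0 cm

Lens 1: 1/d_i1 = 1/f₁ − 1/d_o1 = 1/(10.7) − 1/(5.14) = -0.1011, so d_i1 = -9.892 cm.
The intermediate image is 9.892 cm to the left of lens 1 (virtual), which is 82.7 − (-9.892) = 92.59 cm to the left of lens 2, so d_o2 = +92.59 cm.
Lens 2: 1/d_i2 = 1/f₂ − 1/d_o2 = 1/(30.3) − 1/(92.59) = 0.02220, so d_i2 = 45.0 cm.
The final image is real, 45.0 cm to the right of lens 2 (overall magnification ≈ -0.94).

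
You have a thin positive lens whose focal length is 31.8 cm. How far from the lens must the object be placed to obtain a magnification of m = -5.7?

37.4 cm

m = −d_i/d_o ⇒ d_i = −m·d_o.
1/f = 1/d_o + 1/d_i = 1/d_o − 1/(m·d_o) = (1 − 1/m)/d_o, so d_o = f(1 − 1/m) = (31.80)(1 − 1/(-5.7)) = 37.4 cm.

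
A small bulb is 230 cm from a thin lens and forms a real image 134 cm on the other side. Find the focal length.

f = 84.7 cm (converging)

Real image ⇒ d_i = +134 cm.
1/f = 1/d_o + 1/d_i = 1/(230) + 1/(134) = 0.01181, so f = 84.7 cm.
Since f is positive, the thin lens is converging.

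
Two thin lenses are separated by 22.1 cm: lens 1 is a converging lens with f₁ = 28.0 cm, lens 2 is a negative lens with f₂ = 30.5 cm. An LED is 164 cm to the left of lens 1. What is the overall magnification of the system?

Lens 1: 1/d_i1 = 1/(28.0) − 1/(164) = 0.02962, so d_i1 = 33.76 cm; m₁ = −d_i1/d_o1 = -0.2059.
d_o2 = 22.1 − (33.76) = -11.66 cm (virtual object).
f₂ = −30.5 cm (diverging).
Lens 2: 1/d_i2 = 1/(-30.5) − 1/(-11.66) = 0.05298, so d_i2 = 18.88 cm; m₂ = −d_i2/d_o2 = +1.619.
m = m₁·m₂ = (-0.2059)(+1.619) = -0.333.

m = -0.333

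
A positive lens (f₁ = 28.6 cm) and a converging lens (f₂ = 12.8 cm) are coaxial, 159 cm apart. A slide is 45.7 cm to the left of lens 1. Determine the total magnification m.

m = +0.307

Lens 1: 1/d_i1 = 1/(28.6) − 1/(45.7) = 0.01308, so d_i1 = 76.43 cm; m₁ = −d_i1/d_o1 = -1.672.
d_o2 = 159 − (76.43) = 82.57 cm.
Lens 2: 1/d_i2 = 1/(12.8) − 1/(82.57) = 0.06601, so d_i2 = 15.15 cm; m₂ = −d_i2/d_o2 = -0.1835.
m = m₁·m₂ = (-1.672)(-0.1835) = +0.307.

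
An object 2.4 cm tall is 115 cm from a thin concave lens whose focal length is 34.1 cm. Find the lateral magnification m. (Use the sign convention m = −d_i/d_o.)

For a concave lens, f = -34.1 cm.
1/d_i = 1/f − 1/d_o = 1/(-34.10) − 1/(115) = -0.03802, so d_i = -26.30 cm.
m = −d_i/d_o = −(-26.30)/(115) = +0.229.
The image is virtual, upright and reduced, on the same side as the object.

m = +0.229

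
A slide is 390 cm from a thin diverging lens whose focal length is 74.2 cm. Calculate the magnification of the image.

m = +0.160

For a diverging lens, f = -74.2 cm.
1/d_i = 1/f − 1/d_o = 1/(-74.20) − 1/(390) = -0.01604, so d_i = -62.34 cm.
m = −d_i/d_o = −(-62.34)/(390) = +0.160.
The image is virtual, upright and reduced, on the same side as the object.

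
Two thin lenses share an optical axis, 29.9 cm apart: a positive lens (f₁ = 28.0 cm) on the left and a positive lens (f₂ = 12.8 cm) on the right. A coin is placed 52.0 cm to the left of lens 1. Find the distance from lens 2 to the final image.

Lens 1: 1/d_i1 = 1/f₁ − 1/d_o1 = 1/(28.0) − 1/(52.0) = 0.01648, so d_i1 = 60.67 cm.
The intermediate image is 60.67 cm to the right of lens 1, which lies 30.77 cm to the right of lens 2 — a virtual object — so d_o2 = −30.77 cm.
Lens 2: 1/d_i2 = 1/f₂ − 1/d_o2 = 1/(12.8) − 1/(-30.77) = 0.1106, so d_i2 = 9.04 cm.
The final image is real, 9.04 cm to the right of lens 2 (overall magnification ≈ -0.34).

9.04 cm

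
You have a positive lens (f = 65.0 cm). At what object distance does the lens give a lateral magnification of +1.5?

21.7 cm

m = −d_i/d_o ⇒ d_i = −m·d_o.
1/f = 1/d_o + 1/d_i = 1/d_o − 1/(m·d_o) = (1 − 1/m)/d_o, so d_o = f(1 − 1/m) = (65.00)(1 − 1/(+1.5)) = 21.7 cm.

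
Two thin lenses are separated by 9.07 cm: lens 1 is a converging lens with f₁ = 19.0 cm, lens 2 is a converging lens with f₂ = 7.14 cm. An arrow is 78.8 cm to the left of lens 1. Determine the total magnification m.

m = -0.0982

Lens 1: 1/d_i1 = 1/(19.0) − 1/(78.8) = 0.03994, so d_i1 = 25.04 cm; m₁ = −d_i1/d_o1 = -0.3178.
d_o2 = 9.07 − (25.04) = -15.97 cm (virtual object).
Lens 2: 1/d_i2 = 1/(7.14) − 1/(-15.97) = 0.2027, so d_i2 = 4.934 cm; m₂ = −d_i2/d_o2 = +0.3090.
m = m₁·m₂ = (-0.3178)(+0.3090) = -0.0982.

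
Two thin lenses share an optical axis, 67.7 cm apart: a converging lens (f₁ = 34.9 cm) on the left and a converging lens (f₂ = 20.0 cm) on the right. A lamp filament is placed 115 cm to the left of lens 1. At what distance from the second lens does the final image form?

Lens 1: 1/d_i1 = 1/f₁ − 1/d_o1 = 1/(34.9) − 1/(115) = 0.01996, so d_i1 = 50.11 cm.
The intermediate image is 50.11 cm to the right of lens 1, which is 67.7 − (50.11) = 17.59 cm to the left of lens 2, so d_o2 = +17.59 cm.
Lens 2: 1/d_i2 = 1/f₂ − 1/d_o2 = 1/(20.0) − 1/(17.59) = -0.006850, so d_i2 = -146 cm.
The final image is virtual, 146 cm to the left of lens 2 (overall magnification ≈ -3.6).

146 cm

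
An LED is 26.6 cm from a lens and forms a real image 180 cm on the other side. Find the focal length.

Real image ⇒ d_i = +180 cm.
1/f = 1/d_o + 1/d_i = 1/(26.6) + 1/(180) = 0.04315, so f = 23.2 cm.
Since f is positive, the lens is converging.

f = 23.2 cm (converging)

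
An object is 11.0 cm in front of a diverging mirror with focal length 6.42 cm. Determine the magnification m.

m = +0.369

For a diverging mirror, f = -6.42 cm.
1/d_i = 1/f − 1/d_o = 1/(-6.420) − 1/(11.0) = -0.2467, so d_i = -4.054 cm.
m = −d_i/d_o = −(-4.054)/(11.0) = +0.369.
The image is virtual, upright and reduced, behind the mirror.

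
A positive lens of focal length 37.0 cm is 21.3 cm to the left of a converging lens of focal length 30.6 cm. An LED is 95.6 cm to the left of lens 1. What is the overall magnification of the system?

m = -0.277

Lens 1: 1/d_i1 = 1/(37.0) − 1/(95.6) = 0.01657, so d_i1 = 60.36 cm; m₁ = −d_i1/d_o1 = -0.6314.
d_o2 = 21.3 − (60.36) = -39.06 cm (virtual object).
Lens 2: 1/d_i2 = 1/(30.6) − 1/(-39.06) = 0.05828, so d_i2 = 17.16 cm; m₂ = −d_i2/d_o2 = +0.4393.
m = m₁·m₂ = (-0.6314)(+0.4393) = -0.277.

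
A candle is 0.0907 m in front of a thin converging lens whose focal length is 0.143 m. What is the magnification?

1/d_i = 1/f − 1/d_o = 1/(0.1430) − 1/(0.0907) = -4.032, so d_i = -0.2480 m.
m = −d_i/d_o = −(-0.2480)/(0.0907) = +2.73.
The image is virtual, upright and enlarged, on the same side as the object.

m = +2.73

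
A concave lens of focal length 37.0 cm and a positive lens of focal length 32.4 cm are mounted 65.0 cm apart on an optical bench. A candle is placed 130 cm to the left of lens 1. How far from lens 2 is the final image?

49.5 cm

Lens 1 is diverging, so f₁ = −37.0 cm.
Lens 1: 1/d_i1 = 1/f₁ − 1/d_o1 = 1/(-37.0) − 1/(130) = -0.03472, so d_i1 = -28.80 cm.
The intermediate image is 28.80 cm to the left of lens 1 (virtual), which is 65.0 − (-28.80) = 93.80 cm to the left of lens 2, so d_o2 = +93.80 cm.
Lens 2: 1/d_i2 = 1/f₂ − 1/d_o2 = 1/(32.4) − 1/(93.80) = 0.02020, so d_i2 = 49.5 cm.
The final image is real, 49.5 cm to the right of lens 2 (overall magnification ≈ -0.12).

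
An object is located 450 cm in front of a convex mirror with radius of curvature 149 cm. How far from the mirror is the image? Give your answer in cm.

63.9 cm

f = R/2 = 149/2 = 74.50 cm; for a convex mirror, f = -74.50 cm.
Mirror equation: 1/s_i = 1/f − 1/s_o = 1/(-74.50) − 1/(450) = -0.01342 − 0.002222 = -0.01565, so s_i = -63.9 cm.
The image is virtual, upright and reduced, behind the mirror.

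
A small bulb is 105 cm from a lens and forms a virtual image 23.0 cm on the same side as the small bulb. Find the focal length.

f = -29.5 cm (diverging)

Virtual image ⇒ d_i = −23.0 cm.
1/f = 1/d_o + 1/d_i = 1/(105) + 1/(-23.0) = -0.03395, so f = -29.5 cm.
Since f is negative, the lens is diverging.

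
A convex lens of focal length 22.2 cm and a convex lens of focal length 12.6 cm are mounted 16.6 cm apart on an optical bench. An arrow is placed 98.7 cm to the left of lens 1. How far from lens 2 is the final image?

Lens 1: 1/d_i1 = 1/f₁ − 1/d_o1 = 1/(22.2) − 1/(98.7) = 0.03491, so d_i1 = 28.64 cm.
The intermediate image is 28.64 cm to the right of lens 1, which lies 12.04 cm to the right of lens 2 — a virtual object — so d_o2 = −12.04 cm.
Lens 2: 1/d_i2 = 1/f₂ − 1/d_o2 = 1/(12.6) − 1/(-12.04) = 0.1624, so d_i2 = 6.16 cm.
The final image is real, 6.16 cm to the right of lens 2 (overall magnification ≈ -0.15).

6.16 cm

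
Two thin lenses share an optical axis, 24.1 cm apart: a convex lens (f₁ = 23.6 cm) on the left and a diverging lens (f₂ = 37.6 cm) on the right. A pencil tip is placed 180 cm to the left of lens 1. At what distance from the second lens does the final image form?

3.33 cm

Lens 1: 1/d_i1 = 1/f₁ − 1/d_o1 = 1/(23.6) − 1/(180) = 0.03682, so d_i1 = 27.16 cm.
The intermediate image is 27.16 cm to the right of lens 1, which lies 3.060 cm to the right of lens 2 — a virtual object — so d_o2 = −3.060 cm.
Lens 2 is diverging, so f₂ = −37.6 cm.
Lens 2: 1/d_i2 = 1/f₂ − 1/d_o2 = 1/(-37.6) − 1/(-3.060) = 0.3002, so d_i2 = 3.33 cm.
The final image is real, 3.33 cm to the right of lens 2 (overall magnification ≈ -0.16).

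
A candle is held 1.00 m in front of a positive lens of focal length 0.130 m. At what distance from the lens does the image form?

Thin-lens equation: 1/q = 1/f − 1/p = 1/(0.1300) − 1/(1.00) = 7.692 − 1.000 = 6.692, so q = 0.149 m.
The image is real, inverted and reduced, on the far side of the lens.

0.149 m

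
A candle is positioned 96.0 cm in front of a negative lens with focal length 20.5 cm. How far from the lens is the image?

For a negative lens, f = -20.5 cm.
Thin-lens equation: 1/s_i = 1/f − 1/s_o = 1/(-20.50) − 1/(96.0) = -0.04878 − 0.01042 = -0.05920, so s_i = -16.9 cm.
The image is virtual, upright and reduced, on the same side as the object.

16.9 cm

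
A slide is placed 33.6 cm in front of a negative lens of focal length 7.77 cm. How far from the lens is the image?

For a negative lens, f = -7.77 cm.
Thin-lens equation: 1/d_i = 1/f − 1/d_o = 1/(-7.770) − 1/(33.6) = -0.1287 − 0.02976 = -0.1585, so d_i = -6.31 cm.
The image is virtual, upright and reduced, on the same side as the object.

6.31 cm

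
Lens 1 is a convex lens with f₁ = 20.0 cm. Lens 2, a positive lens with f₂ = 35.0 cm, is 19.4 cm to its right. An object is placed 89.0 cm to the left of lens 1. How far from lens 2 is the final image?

5.41 cm

Lens 1: 1/d_i1 = 1/f₁ − 1/d_o1 = 1/(20.0) − 1/(89.0) = 0.03876, so d_i1 = 25.80 cm.
The intermediate image is 25.80 cm to the right of lens 1, which lies 6.400 cm to the right of lens 2 — a virtual object — so d_o2 = −6.400 cm.
Lens 2: 1/d_i2 = 1/f₂ − 1/d_o2 = 1/(35.0) − 1/(-6.400) = 0.1848, so d_i2 = 5.41 cm.
The final image is real, 5.41 cm to the right of lens 2 (overall magnification ≈ -0.25).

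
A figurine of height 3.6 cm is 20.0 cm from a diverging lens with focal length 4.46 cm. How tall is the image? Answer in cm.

0.656 cm

For a diverging lens, f = -4.46 cm.
1/d_i = 1/f − 1/d_o = 1/(-4.460) − 1/(20.0) = -0.2742, so d_i = -3.647 cm.
m = −d_i/d_o = +0.1823.
|h_i| = |m|·h_o = 0.1823 × 3.6 = 0.656 cm. The image is virtual, upright and reduced, on the same side as the object.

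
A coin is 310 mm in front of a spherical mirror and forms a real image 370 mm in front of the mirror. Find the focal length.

f = 169 mm (concave)

Real image ⇒ d_i = +370 mm.
1/f = 1/d_o + 1/d_i = 1/(310) + 1/(370) = 0.005929, so f = 169 mm.
Since f is positive, the spherical mirror is concave.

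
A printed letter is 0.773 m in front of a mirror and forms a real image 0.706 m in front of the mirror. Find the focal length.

Real image ⇒ d_i = +0.706 m.
1/f = 1/d_o + 1/d_i = 1/(0.773) + 1/(0.706) = 2.710, so f = 0.369 m.
Since f is positive, the mirror is concave.

f = 0.369 m (concave)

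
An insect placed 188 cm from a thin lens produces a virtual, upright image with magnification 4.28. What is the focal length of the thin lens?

m = −d_i/d_o ⇒ d_i = −m·d_o = −(+4.28)·(188) = -804.6 cm.
1/f = 1/d_o + 1/d_i = 1/(188) + 1/(-804.6) = 0.004076, so f = 245 cm.
Since f is positive, the thin lens is converging.

f = 245 cm (converging)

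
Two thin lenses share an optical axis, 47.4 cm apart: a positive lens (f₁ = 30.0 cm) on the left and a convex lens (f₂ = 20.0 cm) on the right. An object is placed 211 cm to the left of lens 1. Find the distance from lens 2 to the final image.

Lens 1: 1/d_i1 = 1/f₁ − 1/d_o1 = 1/(30.0) − 1/(211) = 0.02859, so d_i1 = 34.97 cm.
The intermediate image is 34.97 cm to the right of lens 1, which is 47.4 − (34.97) = 12.43 cm to the left of lens 2, so d_o2 = +12.43 cm.
Lens 2: 1/d_i2 = 1/f₂ − 1/d_o2 = 1/(20.0) − 1/(12.43) = -0.03045, so d_i2 = -32.8 cm.
The final image is virtual, 32.8 cm to the left of lens 2 (overall magnification ≈ -0.44).

32.8 cm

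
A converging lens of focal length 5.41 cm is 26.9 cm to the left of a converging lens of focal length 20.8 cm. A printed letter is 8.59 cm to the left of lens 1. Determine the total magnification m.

m = -4.16

Lens 1: 1/d_i1 = 1/(5.41) − 1/(8.59) = 0.06843, so d_i1 = 14.61 cm; m₁ = −d_i1/d_o1 = -1.701.
d_o2 = 26.9 − (14.61) = 12.29 cm.
Lens 2: 1/d_i2 = 1/(20.8) − 1/(12.29) = -0.03329, so d_i2 = -30.04 cm; m₂ = −d_i2/d_o2 = +2.444.
m = m₁·m₂ = (-1.701)(+2.444) = -4.16.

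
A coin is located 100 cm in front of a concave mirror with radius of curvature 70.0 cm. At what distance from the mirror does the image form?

f = R/2 = 70.0/2 = 35.00 cm.
Mirror equation: 1/d_i = 1/f − 1/d_o = 1/(35.00) − 1/(100) = 0.02857 − 0.01000 = 0.01857, so d_i = 53.8 cm.
The image is real, inverted and reduced, in front of the mirror.

53.8 cm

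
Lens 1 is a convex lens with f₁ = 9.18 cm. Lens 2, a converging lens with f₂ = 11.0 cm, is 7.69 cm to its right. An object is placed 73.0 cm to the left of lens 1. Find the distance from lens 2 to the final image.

Lens 1: 1/d_i1 = 1/f₁ − 1/d_o1 = 1/(9.18) − 1/(73.0) = 0.09523, so d_i1 = 10.50 cm.
The intermediate image is 10.50 cm to the right of lens 1, which lies 2.810 cm to the right of lens 2 — a virtual object — so d_o2 = −2.810 cm.
Lens 2: 1/d_i2 = 1/f₂ − 1/d_o2 = 1/(11.0) − 1/(-2.810) = 0.4468, so d_i2 = 2.24 cm.
The final image is real, 2.24 cm to the right of lens 2 (overall magnification ≈ -0.11).

2.24 cm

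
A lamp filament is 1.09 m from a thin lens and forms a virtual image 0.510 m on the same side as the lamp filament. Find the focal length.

Virtual image ⇒ d_i = −0.510 m.
1/f = 1/d_o + 1/d_i = 1/(1.09) + 1/(-0.510) = -1.043, so f = -0.958 m.
Since f is negative, the thin lens is diverging.

f = -0.958 m (diverging)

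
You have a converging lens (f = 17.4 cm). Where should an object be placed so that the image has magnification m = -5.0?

20.9 cm

m = −d_i/d_o ⇒ d_i = −m·d_o.
1/f = 1/d_o + 1/d_i = 1/d_o − 1/(m·d_o) = (1 − 1/m)/d_o, so d_o = f(1 − 1/m) = (17.40)(1 − 1/(-5.0)) = 20.9 cm.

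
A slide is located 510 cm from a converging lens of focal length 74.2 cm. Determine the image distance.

86.8 cm

Thin-lens equation: 1/q = 1/f − 1/p = 1/(74.20) − 1/(510) = 0.01348 − 0.001961 = 0.01152, so q = 86.8 cm.
The image is real, inverted and reduced, on the far side of the lens.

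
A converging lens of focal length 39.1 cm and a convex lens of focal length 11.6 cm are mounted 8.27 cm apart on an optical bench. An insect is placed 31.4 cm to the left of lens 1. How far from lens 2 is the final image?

Lens 1: 1/d_i1 = 1/f₁ − 1/d_o1 = 1/(39.1) − 1/(31.4) = -0.006272, so d_i1 = -159.4 cm.
The intermediate image is 159.4 cm to the left of lens 1 (virtual), which is 8.27 − (-159.4) = 167.7 cm to the left of lens 2, so d_o2 = +167.7 cm.
Lens 2: 1/d_i2 = 1/f₂ − 1/d_o2 = 1/(11.6) − 1/(167.7) = 0.08024, so d_i2 = 12.5 cm.
The final image is real, 12.5 cm to the right of lens 2 (overall magnification ≈ -0.38).

12.5 cm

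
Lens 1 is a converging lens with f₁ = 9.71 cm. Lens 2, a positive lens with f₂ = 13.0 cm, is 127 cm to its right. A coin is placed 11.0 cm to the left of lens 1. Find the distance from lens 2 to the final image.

18.4 cm

Lens 1: 1/d_i1 = 1/f₁ − 1/d_o1 = 1/(9.71) − 1/(11.0) = 0.01208, so d_i1 = 82.80 cm.
The intermediate image is 82.80 cm to the right of lens 1, which is 127 − (82.80) = 44.20 cm to the left of lens 2, so d_o2 = +44.20 cm.
Lens 2: 1/d_i2 = 1/f₂ − 1/d_o2 = 1/(13.0) − 1/(44.20) = 0.05430, so d_i2 = 18.4 cm.
The final image is real, 18.4 cm to the right of lens 2 (overall magnification ≈ 3.1).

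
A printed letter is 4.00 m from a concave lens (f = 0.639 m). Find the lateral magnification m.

For a concave lens, f = -0.639 m.
1/d_i = 1/f − 1/d_o = 1/(-0.6390) − 1/(4.00) = -1.815, so d_i = -0.5510 m.
m = −d_i/d_o = −(-0.5510)/(4.00) = +0.138.
The image is virtual, upright and reduced, on the same side as the object.

m = +0.138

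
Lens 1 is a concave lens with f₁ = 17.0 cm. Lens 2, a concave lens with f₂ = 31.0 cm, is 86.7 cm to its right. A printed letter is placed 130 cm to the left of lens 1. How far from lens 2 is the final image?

Lens 1 is diverging, so f₁ = −17.0 cm.
Lens 1: 1/d_i1 = 1/f₁ − 1/d_o1 = 1/(-17.0) − 1/(130) = -0.06652, so d_i1 = -15.03 cm.
The intermediate image is 15.03 cm to the left of lens 1 (virtual), which is 86.7 − (-15.03) = 101.7 cm to the left of lens 2, so d_o2 = +101.7 cm.
Lens 2 is diverging, so f₂ = −31.0 cm.
Lens 2: 1/d_i2 = 1/f₂ − 1/d_o2 = 1/(-31.0) − 1/(101.7) = -0.04209, so d_i2 = -23.8 cm.
The final image is virtual, 23.8 cm to the left of lens 2 (overall magnification ≈ 0.027).

23.8 cm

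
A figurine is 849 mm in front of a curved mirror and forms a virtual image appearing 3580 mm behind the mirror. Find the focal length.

f = 1110 mm (concave)

Virtual image ⇒ d_i = −3580 mm.
1/f = 1/d_o + 1/d_i = 1/(849) + 1/(-3580) = 0.0008985, so f = 1110 mm.
Since f is positive, the curved mirror is concave.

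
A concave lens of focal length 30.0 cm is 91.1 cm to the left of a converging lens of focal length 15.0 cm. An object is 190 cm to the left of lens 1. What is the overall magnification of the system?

f₁ = −30.0 cm (diverging).
Lens 1: 1/d_i1 = 1/(-30.0) − 1/(190) = -0.03860, so d_i1 = -25.91 cm; m₁ = −d_i1/d_o1 = +0.1364.
d_o2 = 91.1 − (-25.91) = 117.0 cm.
Lens 2: 1/d_i2 = 1/(15.0) − 1/(117.0) = 0.05812, so d_i2 = 17.21 cm; m₂ = −d_i2/d_o2 = -0.1471.
m = m₁·m₂ = (+0.1364)(-0.1471) = -0.0201.

m = -0.0201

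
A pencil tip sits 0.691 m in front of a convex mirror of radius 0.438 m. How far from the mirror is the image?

f = R/2 = 0.438/2 = 0.2190 m; for a convex mirror, f = -0.2190 m.
Mirror equation: 1/q = 1/f − 1/p = 1/(-0.2190) − 1/(0.691) = -4.566 − 1.447 = -6.013, so q = -0.166 m.
The image is virtual, upright and reduced, behind the mirror.

0.166 m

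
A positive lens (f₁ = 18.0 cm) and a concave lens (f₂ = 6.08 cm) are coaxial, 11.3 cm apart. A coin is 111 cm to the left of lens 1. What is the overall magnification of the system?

Lens 1: 1/d_i1 = 1/(18.0) − 1/(111) = 0.04655, so d_i1 = 21.48 cm; m₁ = −d_i1/d_o1 = -0.1935.
d_o2 = 11.3 − (21.48) = -10.18 cm (virtual object).
f₂ = −6.08 cm (diverging).
Lens 2: 1/d_i2 = 1/(-6.08) − 1/(-10.18) = -0.06624, so d_i2 = -15.10 cm; m₂ = −d_i2/d_o2 = -1.483.
m = m₁·m₂ = (-0.1935)(-1.483) = +0.287.

m = +0.287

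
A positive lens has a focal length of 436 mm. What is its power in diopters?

P = +2.29 D

f = 43.6 cm = 0.436 m.
P = 1/f = 1/(0.436 m) = +2.29 D.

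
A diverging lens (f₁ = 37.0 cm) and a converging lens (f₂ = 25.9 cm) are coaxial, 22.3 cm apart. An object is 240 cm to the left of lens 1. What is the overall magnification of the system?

f₁ = −37.0 cm (diverging).
Lens 1: 1/d_i1 = 1/(-37.0) − 1/(240) = -0.03119, so d_i1 = -32.06 cm; m₁ = −d_i1/d_o1 = +0.1336.
d_o2 = 22.3 − (-32.06) = 54.36 cm.
Lens 2: 1/d_i2 = 1/(25.9) − 1/(54.36) = 0.02021, so d_i2 = 49.47 cm; m₂ = −d_i2/d_o2 = -0.9100.
m = m₁·m₂ = (+0.1336)(-0.9100) = -0.122.

m = -0.122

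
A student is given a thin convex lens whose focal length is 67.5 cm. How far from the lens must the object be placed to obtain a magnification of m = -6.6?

77.7 cm

m = −d_i/d_o ⇒ d_i = −m·d_o.
1/f = 1/d_o + 1/d_i = 1/d_o − 1/(m·d_o) = (1 − 1/m)/d_o, so d_o = f(1 − 1/m) = (67.50)(1 − 1/(-6.6)) = 77.7 cm.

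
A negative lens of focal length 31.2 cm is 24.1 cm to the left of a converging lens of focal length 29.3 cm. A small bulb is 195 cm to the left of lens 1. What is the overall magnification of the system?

m = -0.186

f₁ = −31.2 cm (diverging).
Lens 1: 1/d_i1 = 1/(-31.2) − 1/(195) = -0.03718, so d_i1 = -26.90 cm; m₁ = −d_i1/d_o1 = +0.1379.
d_o2 = 24.1 − (-26.90) = 51.00 cm.
Lens 2: 1/d_i2 = 1/(29.3) − 1/(51.00) = 0.01452, so d_i2 = 68.86 cm; m₂ = −d_i2/d_o2 = -1.350.
m = m₁·m₂ = (+0.1379)(-1.350) = -0.186.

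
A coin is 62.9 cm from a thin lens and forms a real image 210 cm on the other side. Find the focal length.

f = 48.4 cm (converging)

Real image ⇒ d_i = +210 cm.
1/f = 1/d_o + 1/d_i = 1/(62.9) + 1/(210) = 0.02066, so f = 48.4 cm.
Since f is positive, the thin lens is converging.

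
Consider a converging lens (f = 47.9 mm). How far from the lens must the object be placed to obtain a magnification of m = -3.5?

m = −d_i/d_o ⇒ d_i = −m·d_o.
1/f = 1/d_o + 1/d_i = 1/d_o − 1/(m·d_o) = (1 − 1/m)/d_o, so d_o = f(1 − 1/m) = (47.90)(1 − 1/(-3.5)) = 61.6 mm.

61.6 mm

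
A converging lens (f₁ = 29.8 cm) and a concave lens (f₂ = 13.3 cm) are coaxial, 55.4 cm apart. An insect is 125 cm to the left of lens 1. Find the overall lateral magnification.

Lens 1: 1/d_i1 = 1/(29.8) − 1/(125) = 0.02556, so d_i1 = 39.13 cm; m₁ = −d_i1/d_o1 = -0.3130.
d_o2 = 55.4 − (39.13) = 16.27 cm.
f₂ = −13.3 cm (diverging).
Lens 2: 1/d_i2 = 1/(-13.3) − 1/(16.27) = -0.1367, so d_i2 = -7.318 cm; m₂ = −d_i2/d_o2 = +0.4498.
m = m₁·m₂ = (-0.3130)(+0.4498) = -0.141.

m = -0.141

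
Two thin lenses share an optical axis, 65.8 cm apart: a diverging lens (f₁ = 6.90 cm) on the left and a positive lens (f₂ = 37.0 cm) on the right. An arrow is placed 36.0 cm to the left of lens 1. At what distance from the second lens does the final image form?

Lens 1 is diverging, so f₁ = −6.90 cm.
Lens 1: 1/d_i1 = 1/f₁ − 1/d_o1 = 1/(-6.90) − 1/(36.0) = -0.1727, so d_i1 = -5.790 cm.
The intermediate image is 5.790 cm to the left of lens 1 (virtual), which is 65.8 − (-5.790) = 71.59 cm to the left of lens 2, so d_o2 = +71.59 cm.
Lens 2: 1/d_i2 = 1/f₂ − 1/d_o2 = 1/(37.0) − 1/(71.59) = 0.01306, so d_i2 = 76.6 cm.
The final image is real, 76.6 cm to the right of lens 2 (overall magnification ≈ -0.17).

76.6 cm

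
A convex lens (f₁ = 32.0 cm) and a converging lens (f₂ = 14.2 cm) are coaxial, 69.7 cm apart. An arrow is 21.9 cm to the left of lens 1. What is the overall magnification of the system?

Lens 1: 1/d_i1 = 1/(32.0) − 1/(21.9) = -0.01441, so d_i1 = -69.39 cm; m₁ = −d_i1/d_o1 = +3.168.
d_o2 = 69.7 − (-69.39) = 139.1 cm.
Lens 2: 1/d_i2 = 1/(14.2) − 1/(139.1) = 0.06323, so d_i2 = 15.81 cm; m₂ = −d_i2/d_o2 = -0.1137.
m = m₁·m₂ = (+3.168)(-0.1137) = -0.360.

m = -0.360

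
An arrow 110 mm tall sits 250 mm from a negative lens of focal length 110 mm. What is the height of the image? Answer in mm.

33.6 mm

For a negative lens, f = -110 mm.
1/d_i = 1/f − 1/d_o = 1/(-110.0) − 1/(250) = -0.01309, so d_i = -76.39 mm.
m = −d_i/d_o = +0.3056.
|h_i| = |m|·h_o = 0.3056 × 110 = 33.6 mm. The image is virtual, upright and reduced, on the same side as the object.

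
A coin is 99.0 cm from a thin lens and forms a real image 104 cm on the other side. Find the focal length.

f = 50.7 cm (converging)

Real image ⇒ d_i = +104 cm.
1/f = 1/d_o + 1/d_i = 1/(99.0) + 1/(104) = 0.01972, so f = 50.7 cm.
Since f is positive, the thin lens is converging.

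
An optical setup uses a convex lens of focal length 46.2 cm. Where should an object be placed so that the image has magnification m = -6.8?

53.0 cm

m = −d_i/d_o ⇒ d_i = −m·d_o.
1/f = 1/d_o + 1/d_i = 1/d_o − 1/(m·d_o) = (1 − 1/m)/d_o, so d_o = f(1 − 1/m) = (46.20)(1 − 1/(-6.8)) = 53.0 cm.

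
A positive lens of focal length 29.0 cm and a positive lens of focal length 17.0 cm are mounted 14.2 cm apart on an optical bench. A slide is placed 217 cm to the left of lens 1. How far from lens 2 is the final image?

Lens 1: 1/d_i1 = 1/f₁ − 1/d_o1 = 1/(29.0) − 1/(217) = 0.02987, so d_i1 = 33.47 cm.
The intermediate image is 33.47 cm to the right of lens 1, which lies 19.27 cm to the right of lens 2 — a virtual object — so d_o2 = −19.27 cm.
Lens 2: 1/d_i2 = 1/f₂ − 1/d_o2 = 1/(17.0) − 1/(-19.27) = 0.1107, so d_i2 = 9.03 cm.
The final image is real, 9.03 cm to the right of lens 2 (overall magnification ≈ -0.072).

9.03 cm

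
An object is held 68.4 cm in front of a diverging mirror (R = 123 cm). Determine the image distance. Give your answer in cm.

32.4 cm

f = R/2 = 123/2 = 61.50 cm; for a diverging mirror, f = -61.50 cm.
Mirror equation: 1/s_i = 1/f − 1/s_o = 1/(-61.50) − 1/(68.4) = -0.01626 − 0.01462 = -0.03088, so s_i = -32.4 cm.
The image is virtual, upright and reduced, behind the mirror.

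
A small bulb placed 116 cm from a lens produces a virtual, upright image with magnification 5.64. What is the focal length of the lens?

m = −d_i/d_o ⇒ d_i = −m·d_o = −(+5.64)·(116) = -654.2 cm.
1/f = 1/d_o + 1/d_i = 1/(116) + 1/(-654.2) = 0.007092, so f = 141 cm.
Since f is positive, the lens is converging.

f = 141 cm (converging)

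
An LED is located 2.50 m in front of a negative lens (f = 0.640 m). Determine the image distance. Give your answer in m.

For a negative lens, f = -0.640 m.
Lens equation: 1/v = 1/f − 1/u = 1/(-0.6400) − 1/(2.50) = -1.562 − 0.4000 = -1.962, so v = -0.510 m.
The image is virtual, upright and reduced, on the same side as the object.

0.510 m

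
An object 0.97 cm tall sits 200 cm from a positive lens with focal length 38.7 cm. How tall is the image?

1/d_i = 1/f − 1/d_o = 1/(38.70) − 1/(200) = 0.02084, so d_i = 47.99 cm.
m = −d_i/d_o = -0.2399.
|h_i| = |m|·h_o = 0.2399 × 0.97 = 0.233 cm. The image is real, inverted and reduced, on the far side of the lens.

0.233 cm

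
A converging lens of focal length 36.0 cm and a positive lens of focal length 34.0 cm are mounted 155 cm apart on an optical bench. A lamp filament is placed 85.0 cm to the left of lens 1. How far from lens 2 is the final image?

Lens 1: 1/d_i1 = 1/f₁ − 1/d_o1 = 1/(36.0) − 1/(85.0) = 0.01601, so d_i1 = 62.45 cm.
The intermediate image is 62.45 cm to the right of lens 1, which is 155 − (62.45) = 92.55 cm to the left of lens 2, so d_o2 = +92.55 cm.
Lens 2: 1/d_i2 = 1/f₂ − 1/d_o2 = 1/(34.0) − 1/(92.55) = 0.01861, so d_i2 = 53.7 cm.
The final image is real, 53.7 cm to the right of lens 2 (overall magnification ≈ 0.43).

53.7 cm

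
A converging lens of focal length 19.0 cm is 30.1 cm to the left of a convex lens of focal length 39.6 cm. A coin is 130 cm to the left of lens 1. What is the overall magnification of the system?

m = -0.213

Lens 1: 1/d_i1 = 1/(19.0) − 1/(130) = 0.04494, so d_i1 = 22.25 cm; m₁ = −d_i1/d_o1 = -0.1712.
d_o2 = 30.1 − (22.25) = 7.850 cm.
Lens 2: 1/d_i2 = 1/(39.6) − 1/(7.850) = -0.1021, so d_i2 = -9.791 cm; m₂ = −d_i2/d_o2 = +1.247.
m = m₁·m₂ = (-0.1712)(+1.247) = -0.213.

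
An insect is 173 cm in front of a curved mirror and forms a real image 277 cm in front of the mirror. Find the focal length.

f = 106 cm (concave)

Real image ⇒ d_i = +277 cm.
1/f = 1/d_o + 1/d_i = 1/(173) + 1/(277) = 0.009390, so f = 106 cm.
Since f is positive, the curved mirror is concave.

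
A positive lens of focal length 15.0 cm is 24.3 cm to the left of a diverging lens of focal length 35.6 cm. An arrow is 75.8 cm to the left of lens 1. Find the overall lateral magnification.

Lens 1: 1/d_i1 = 1/(15.0) − 1/(75.8) = 0.05347, so d_i1 = 18.70 cm; m₁ = −d_i1/d_o1 = -0.2467.
d_o2 = 24.3 − (18.70) = 5.600 cm.
f₂ = −35.6 cm (diverging).
Lens 2: 1/d_i2 = 1/(-35.6) − 1/(5.600) = -0.2067, so d_i2 = -4.839 cm; m₂ = −d_i2/d_o2 = +0.8641.
m = m₁·m₂ = (-0.2467)(+0.8641) = -0.213.

m = -0.213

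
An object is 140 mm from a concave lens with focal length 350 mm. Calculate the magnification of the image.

m = +0.714

For a concave lens, f = -350 mm.
1/d_i = 1/f − 1/d_o = 1/(-350.0) − 1/(140) = -0.01000, so d_i = -100.0 mm.
m = −d_i/d_o = −(-100.0)/(140) = +0.714.
The image is virtual, upright and reduced, on the same side as the object.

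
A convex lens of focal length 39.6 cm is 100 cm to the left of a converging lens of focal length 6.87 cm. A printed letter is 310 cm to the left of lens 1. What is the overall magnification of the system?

m = +0.0211

Lens 1: 1/d_i1 = 1/(39.6) − 1/(310) = 0.02203, so d_i1 = 45.40 cm; m₁ = −d_i1/d_o1 = -0.1465.
d_o2 = 100 − (45.40) = 54.60 cm.
Lens 2: 1/d_i2 = 1/(6.87) − 1/(54.60) = 0.1272, so d_i2 = 7.859 cm; m₂ = −d_i2/d_o2 = -0.1439.
m = m₁·m₂ = (-0.1465)(-0.1439) = +0.0211.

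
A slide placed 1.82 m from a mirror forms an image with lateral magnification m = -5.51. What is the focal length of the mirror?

f = 1.54 m (concave)

m = −d_i/d_o ⇒ d_i = −m·d_o = −(-5.51)·(1.82) = 10.03 m.
1/f = 1/d_o + 1/d_i = 1/(1.82) + 1/(10.03) = 0.6492, so f = 1.54 m.
Since f is positive, the mirror is concave.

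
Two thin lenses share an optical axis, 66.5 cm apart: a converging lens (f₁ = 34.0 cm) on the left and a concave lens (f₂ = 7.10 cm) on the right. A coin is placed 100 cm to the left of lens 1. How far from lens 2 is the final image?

4.82 cm

Lens 1: 1/d_i1 = 1/f₁ − 1/d_o1 = 1/(34.0) − 1/(100) = 0.01941, so d_i1 = 51.52 cm.
The intermediate image is 51.52 cm to the right of lens 1, which is 66.5 − (51.52) = 14.98 cm to the left of lens 2, so d_o2 = +14.98 cm.
Lens 2 is diverging, so f₂ = −7.10 cm.
Lens 2: 1/d_i2 = 1/f₂ − 1/d_o2 = 1/(-7.10) − 1/(14.98) = -0.2076, so d_i2 = -4.82 cm.
The final image is virtual, 4.82 cm to the left of lens 2 (overall magnification ≈ -0.17).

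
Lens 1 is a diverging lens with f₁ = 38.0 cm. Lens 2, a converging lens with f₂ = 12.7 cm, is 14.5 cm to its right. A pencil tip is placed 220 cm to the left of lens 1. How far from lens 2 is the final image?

Lens 1 is diverging, so f₁ = −38.0 cm.
Lens 1: 1/d_i1 = 1/f₁ − 1/d_o1 = 1/(-38.0) − 1/(220) = -0.03086, so d_i1 = -32.40 cm.
The intermediate image is 32.40 cm to the left of lens 1 (virtual), which is 14.5 − (-32.40) = 46.90 cm to the left of lens 2, so d_o2 = +46.90 cm.
Lens 2: 1/d_i2 = 1/f₂ − 1/d_o2 = 1/(12.7) − 1/(46.90) = 0.05742, so d_i2 = 17.4 cm.
The final image is real, 17.4 cm to the right of lens 2 (overall magnification ≈ -0.055).

17.4 cm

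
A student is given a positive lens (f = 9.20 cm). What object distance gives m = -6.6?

10.6 cm

m = −d_i/d_o ⇒ d_i = −m·d_o.
1/f = 1/d_o + 1/d_i = 1/d_o − 1/(m·d_o) = (1 − 1/m)/d_o, so d_o = f(1 − 1/m) = (9.200)(1 − 1/(-6.6)) = 10.6 cm.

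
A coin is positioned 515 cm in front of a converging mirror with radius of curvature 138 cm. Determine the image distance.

f = R/2 = 138/2 = 69.00 cm.
Mirror equation: 1/v = 1/f − 1/u = 1/(69.00) − 1/(515) = 0.01449 − 0.001942 = 0.01255, so v = 79.7 cm.
The image is real, inverted and reduced, in front of the mirror.

79.7 cm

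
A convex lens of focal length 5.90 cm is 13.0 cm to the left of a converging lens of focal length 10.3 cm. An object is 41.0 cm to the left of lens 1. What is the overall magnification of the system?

Lens 1: 1/d_i1 = 1/(5.90) − 1/(41.0) = 0.1451, so d_i1 = 6.892 cm; m₁ = −d_i1/d_o1 = -0.1681.
d_o2 = 13.0 − (6.892) = 6.108 cm.
Lens 2: 1/d_i2 = 1/(10.3) − 1/(6.108) = -0.06663, so d_i2 = -15.01 cm; m₂ = −d_i2/d_o2 = +2.457.
m = m₁·m₂ = (-0.1681)(+2.457) = -0.413.

m = -0.413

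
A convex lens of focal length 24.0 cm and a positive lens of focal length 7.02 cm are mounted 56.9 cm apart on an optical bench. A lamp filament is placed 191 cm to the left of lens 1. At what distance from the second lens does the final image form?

Lens 1: 1/d_i1 = 1/f₁ − 1/d_o1 = 1/(24.0) − 1/(191) = 0.03643, so d_i1 = 27.45 cm.
The intermediate image is 27.45 cm to the right of lens 1, which is 56.9 − (27.45) = 29.45 cm to the left of lens 2, so d_o2 = +29.45 cm.
Lens 2: 1/d_i2 = 1/f₂ − 1/d_o2 = 1/(7.02) − 1/(29.45) = 0.1085, so d_i2 = 9.22 cm.
The final image is real, 9.22 cm to the right of lens 2 (overall magnification ≈ 0.045).

9.22 cm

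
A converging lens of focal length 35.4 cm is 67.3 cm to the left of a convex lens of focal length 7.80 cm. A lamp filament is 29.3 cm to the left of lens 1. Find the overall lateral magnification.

m = -0.197

Lens 1: 1/d_i1 = 1/(35.4) − 1/(29.3) = -0.005881, so d_i1 = -170.0 cm; m₁ = −d_i1/d_o1 = +5.802.
d_o2 = 67.3 − (-170.0) = 237.3 cm.
Lens 2: 1/d_i2 = 1/(7.80) − 1/(237.3) = 0.1240, so d_i2 = 8.065 cm; m₂ = −d_i2/d_o2 = -0.03399.
m = m₁·m₂ = (+5.802)(-0.03399) = -0.197.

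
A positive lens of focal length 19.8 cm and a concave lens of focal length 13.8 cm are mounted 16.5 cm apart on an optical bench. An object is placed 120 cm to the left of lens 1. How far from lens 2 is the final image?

15.1 cm

Lens 1: 1/d_i1 = 1/f₁ − 1/d_o1 = 1/(19.8) − 1/(120) = 0.04217, so d_i1 = 23.71 cm.
The intermediate image is 23.71 cm to the right of lens 1, which lies 7.210 cm to the right of lens 2 — a virtual object — so d_o2 = −7.210 cm.
Lens 2 is diverging, so f₂ = −13.8 cm.
Lens 2: 1/d_i2 = 1/f₂ − 1/d_o2 = 1/(-13.8) − 1/(-7.210) = 0.06623, so d_i2 = 15.1 cm.
The final image is real, 15.1 cm to the right of lens 2 (overall magnification ≈ -0.41).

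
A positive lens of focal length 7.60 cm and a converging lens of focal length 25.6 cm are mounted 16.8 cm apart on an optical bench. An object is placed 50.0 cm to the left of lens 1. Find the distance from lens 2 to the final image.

Lens 1: 1/d_i1 = 1/f₁ − 1/d_o1 = 1/(7.60) − 1/(50.0) = 0.1116, so d_i1 = 8.962 cm.
The intermediate image is 8.962 cm to the right of lens 1, which is 16.8 − (8.962) = 7.838 cm to the left of lens 2, so d_o2 = +7.838 cm.
Lens 2: 1/d_i2 = 1/f₂ − 1/d_o2 = 1/(25.6) − 1/(7.838) = -0.08852, so d_i2 = -11.3 cm.
The final image is virtual, 11.3 cm to the left of lens 2 (overall magnification ≈ -0.26).

11.3 cm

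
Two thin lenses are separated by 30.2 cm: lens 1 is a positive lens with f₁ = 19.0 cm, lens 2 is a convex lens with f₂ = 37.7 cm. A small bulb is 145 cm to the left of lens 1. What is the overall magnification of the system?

m = -0.194

Lens 1: 1/d_i1 = 1/(19.0) − 1/(145) = 0.04574, so d_i1 = 21.87 cm; m₁ = −d_i1/d_o1 = -0.1508.
d_o2 = 30.2 − (21.87) = 8.330 cm.
Lens 2: 1/d_i2 = 1/(37.7) − 1/(8.330) = -0.09352, so d_i2 = -10.69 cm; m₂ = −d_i2/d_o2 = +1.284.
m = m₁·m₂ = (-0.1508)(+1.284) = -0.194.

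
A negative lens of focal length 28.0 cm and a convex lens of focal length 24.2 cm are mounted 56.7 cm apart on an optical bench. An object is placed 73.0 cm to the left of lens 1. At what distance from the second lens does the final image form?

Lens 1 is diverging, so f₁ = −28.0 cm.
Lens 1: 1/d_i1 = 1/f₁ − 1/d_o1 = 1/(-28.0) − 1/(73.0) = -0.04941, so d_i1 = -20.24 cm.
The intermediate image is 20.24 cm to the left of lens 1 (virtual), which is 56.7 − (-20.24) = 76.94 cm to the left of lens 2, so d_o2 = +76.94 cm.
Lens 2: 1/d_i2 = 1/f₂ − 1/d_o2 = 1/(24.2) − 1/(76.94) = 0.02833, so d_i2 = 35.3 cm.
The final image is real, 35.3 cm to the right of lens 2 (overall magnification ≈ -0.13).

35.3 cm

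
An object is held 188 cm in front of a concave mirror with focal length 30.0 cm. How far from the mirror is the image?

Mirror equation: 1/v = 1/f − 1/u = 1/(30.00) − 1/(188) = 0.03333 − 0.005319 = 0.02801, so v = 35.7 cm.
The image is real, inverted and reduced, in front of the mirror.

35.7 cm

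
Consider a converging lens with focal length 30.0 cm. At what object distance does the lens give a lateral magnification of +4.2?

m = −d_i/d_o ⇒ d_i = −m·d_o.
1/f = 1/d_o + 1/d_i = 1/d_o − 1/(m·d_o) = (1 − 1/m)/d_o, so d_o = f(1 − 1/m) = (30.00)(1 − 1/(+4.2)) = 22.9 cm.

22.9 cm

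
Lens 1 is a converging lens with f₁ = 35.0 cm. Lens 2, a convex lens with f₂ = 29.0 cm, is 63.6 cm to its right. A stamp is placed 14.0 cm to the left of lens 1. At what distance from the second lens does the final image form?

Lens 1: 1/d_i1 = 1/f₁ − 1/d_o1 = 1/(35.0) − 1/(14.0) = -0.04286, so d_i1 = -23.33 cm.
The intermediate image is 23.33 cm to the left of lens 1 (virtual), which is 63.6 − (-23.33) = 86.93 cm to the left of lens 2, so d_o2 = +86.93 cm.
Lens 2: 1/d_i2 = 1/f₂ − 1/d_o2 = 1/(29.0) − 1/(86.93) = 0.02298, so d_i2 = 43.5 cm.
The final image is real, 43.5 cm to the right of lens 2 (overall magnification ≈ -0.83).

43.5 cm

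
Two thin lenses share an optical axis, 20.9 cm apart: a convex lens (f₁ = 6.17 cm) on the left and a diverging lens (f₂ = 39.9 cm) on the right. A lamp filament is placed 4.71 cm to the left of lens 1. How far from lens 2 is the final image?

Lens 1: 1/d_i1 = 1/f₁ − 1/d_o1 = 1/(6.17) − 1/(4.71) = -0.05024, so d_i1 = -19.90 cm.
The intermediate image is 19.90 cm to the left of lens 1 (virtual), which is 20.9 − (-19.90) = 40.80 cm to the left of lens 2, so d_o2 = +40.80 cm.
Lens 2 is diverging, so f₂ = −39.9 cm.
Lens 2: 1/d_i2 = 1/f₂ − 1/d_o2 = 1/(-39.9) − 1/(40.80) = -0.04957, so d_i2 = -20.2 cm.
The final image is virtual, 20.2 cm to the left of lens 2 (overall magnification ≈ 2.1).

20.2 cm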